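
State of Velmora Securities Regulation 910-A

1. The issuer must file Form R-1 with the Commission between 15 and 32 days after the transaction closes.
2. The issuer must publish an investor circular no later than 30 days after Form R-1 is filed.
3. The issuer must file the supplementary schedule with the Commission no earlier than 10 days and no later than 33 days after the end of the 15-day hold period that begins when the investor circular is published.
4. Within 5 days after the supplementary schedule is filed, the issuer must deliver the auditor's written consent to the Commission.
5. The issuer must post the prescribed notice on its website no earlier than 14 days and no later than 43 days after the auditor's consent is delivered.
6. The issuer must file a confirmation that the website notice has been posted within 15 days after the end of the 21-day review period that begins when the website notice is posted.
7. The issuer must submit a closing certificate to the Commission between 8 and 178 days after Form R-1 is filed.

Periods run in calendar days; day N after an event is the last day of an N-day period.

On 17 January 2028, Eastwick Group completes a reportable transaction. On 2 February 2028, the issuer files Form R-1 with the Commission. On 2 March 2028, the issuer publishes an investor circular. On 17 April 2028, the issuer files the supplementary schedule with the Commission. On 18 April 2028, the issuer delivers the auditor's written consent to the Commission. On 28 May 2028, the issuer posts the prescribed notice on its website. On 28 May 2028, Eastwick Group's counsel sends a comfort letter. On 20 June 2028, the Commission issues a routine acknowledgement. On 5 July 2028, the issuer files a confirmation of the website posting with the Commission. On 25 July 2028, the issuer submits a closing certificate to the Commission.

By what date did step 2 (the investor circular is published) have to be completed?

Step 2 runs from 2 February 2028, when Form R-1 is filed. 30 days after 2 February 2028 is 3 March 2028.

3 March 2028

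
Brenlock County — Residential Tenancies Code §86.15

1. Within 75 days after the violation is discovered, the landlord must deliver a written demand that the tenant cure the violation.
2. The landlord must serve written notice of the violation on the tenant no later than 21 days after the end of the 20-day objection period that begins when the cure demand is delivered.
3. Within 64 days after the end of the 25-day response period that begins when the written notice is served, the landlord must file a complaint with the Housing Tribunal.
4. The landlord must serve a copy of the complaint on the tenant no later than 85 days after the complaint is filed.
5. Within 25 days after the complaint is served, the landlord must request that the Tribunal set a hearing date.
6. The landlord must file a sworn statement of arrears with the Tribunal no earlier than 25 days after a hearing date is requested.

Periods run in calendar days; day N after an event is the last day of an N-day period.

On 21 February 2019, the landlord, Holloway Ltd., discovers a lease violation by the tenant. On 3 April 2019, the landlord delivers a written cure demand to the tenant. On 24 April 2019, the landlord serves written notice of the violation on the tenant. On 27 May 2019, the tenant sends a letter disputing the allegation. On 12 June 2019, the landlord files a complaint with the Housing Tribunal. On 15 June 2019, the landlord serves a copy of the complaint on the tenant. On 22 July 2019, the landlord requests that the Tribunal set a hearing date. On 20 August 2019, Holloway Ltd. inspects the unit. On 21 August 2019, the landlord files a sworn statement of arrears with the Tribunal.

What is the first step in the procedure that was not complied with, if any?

Step 1: 75 days after 21 February 2019 (when the violation is discovered) is 7 May 2019; 3 April 2019 is within that limit.
Step 2: 21 days after 23 April 2019 (end of the 20-day objection period, which began when the cure demand is delivered on 3 April 2019) is 14 May 2019; done 24 April 2019 — timely.
Step 3: 64 days after 19 May 2019 (end of the 25-day response period, which began when the written notice is served on 24 April 2019) is 22 July 2019; completed 12 June 2019, before the deadline.
Step 4: 85 days after 12 June 2019 (when the complaint is filed) is 5 September 2019; done 15 June 2019 — timely.
Step 5: 25 days after 15 June 2019 (when the complaint is served) is 10 July 2019; 22 July 2019 misses that deadline by 12 days.

Step 5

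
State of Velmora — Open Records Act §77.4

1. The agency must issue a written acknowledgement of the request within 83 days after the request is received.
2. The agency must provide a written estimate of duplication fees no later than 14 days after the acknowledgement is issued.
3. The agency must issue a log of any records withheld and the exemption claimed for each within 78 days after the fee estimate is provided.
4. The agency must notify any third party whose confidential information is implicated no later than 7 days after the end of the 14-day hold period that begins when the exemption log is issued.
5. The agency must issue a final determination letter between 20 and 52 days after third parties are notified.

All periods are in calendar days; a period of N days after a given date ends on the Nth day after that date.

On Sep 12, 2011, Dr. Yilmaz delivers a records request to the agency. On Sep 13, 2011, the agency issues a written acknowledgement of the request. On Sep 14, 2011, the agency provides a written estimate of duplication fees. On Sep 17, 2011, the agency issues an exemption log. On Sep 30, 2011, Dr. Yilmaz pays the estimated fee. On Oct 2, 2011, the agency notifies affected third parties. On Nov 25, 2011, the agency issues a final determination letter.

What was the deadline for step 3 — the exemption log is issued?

Step 3 runs from Sep 14, 2011, when the fee estimate is provided. 78 days after Sep 14, 2011 is Dec 1, 2011.

Dec 1, 2011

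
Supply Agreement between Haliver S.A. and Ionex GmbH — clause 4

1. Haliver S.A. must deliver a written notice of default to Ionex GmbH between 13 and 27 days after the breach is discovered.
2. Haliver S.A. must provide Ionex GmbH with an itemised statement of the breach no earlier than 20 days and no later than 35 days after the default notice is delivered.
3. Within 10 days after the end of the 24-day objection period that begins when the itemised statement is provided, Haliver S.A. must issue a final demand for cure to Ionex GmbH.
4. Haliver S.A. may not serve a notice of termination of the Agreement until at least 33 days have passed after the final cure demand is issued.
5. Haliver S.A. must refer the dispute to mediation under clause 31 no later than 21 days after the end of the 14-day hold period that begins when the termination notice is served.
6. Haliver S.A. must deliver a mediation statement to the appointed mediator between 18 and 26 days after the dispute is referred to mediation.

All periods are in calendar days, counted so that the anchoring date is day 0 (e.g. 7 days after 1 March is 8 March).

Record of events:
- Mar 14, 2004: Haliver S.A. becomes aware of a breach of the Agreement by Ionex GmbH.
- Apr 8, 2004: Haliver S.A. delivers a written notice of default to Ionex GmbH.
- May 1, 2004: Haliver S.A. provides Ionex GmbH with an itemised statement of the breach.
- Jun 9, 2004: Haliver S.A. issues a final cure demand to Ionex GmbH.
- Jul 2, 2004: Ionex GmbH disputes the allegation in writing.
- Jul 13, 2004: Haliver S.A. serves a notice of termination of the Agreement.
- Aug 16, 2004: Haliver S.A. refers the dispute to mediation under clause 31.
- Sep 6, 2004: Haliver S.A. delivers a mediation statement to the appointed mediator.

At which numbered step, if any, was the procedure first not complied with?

(1) the permitted window runs from Mar 14, 2004 + 13 = Mar 27, 2004 to Mar 14, 2004 + 27 = Apr 10, 2004; Apr 8, 2004 falls inside that range.
(2) the permitted window runs from Apr 8, 2004 + 20 = Apr 28, 2004 to Apr 8, 2004 + 35 = May 13, 2004; May 1, 2004 falls inside that range.
(3) due by May 25, 2004 + 10 days = Jun 4, 2004; done Jun 9, 2004 — 5 days late.

Step 3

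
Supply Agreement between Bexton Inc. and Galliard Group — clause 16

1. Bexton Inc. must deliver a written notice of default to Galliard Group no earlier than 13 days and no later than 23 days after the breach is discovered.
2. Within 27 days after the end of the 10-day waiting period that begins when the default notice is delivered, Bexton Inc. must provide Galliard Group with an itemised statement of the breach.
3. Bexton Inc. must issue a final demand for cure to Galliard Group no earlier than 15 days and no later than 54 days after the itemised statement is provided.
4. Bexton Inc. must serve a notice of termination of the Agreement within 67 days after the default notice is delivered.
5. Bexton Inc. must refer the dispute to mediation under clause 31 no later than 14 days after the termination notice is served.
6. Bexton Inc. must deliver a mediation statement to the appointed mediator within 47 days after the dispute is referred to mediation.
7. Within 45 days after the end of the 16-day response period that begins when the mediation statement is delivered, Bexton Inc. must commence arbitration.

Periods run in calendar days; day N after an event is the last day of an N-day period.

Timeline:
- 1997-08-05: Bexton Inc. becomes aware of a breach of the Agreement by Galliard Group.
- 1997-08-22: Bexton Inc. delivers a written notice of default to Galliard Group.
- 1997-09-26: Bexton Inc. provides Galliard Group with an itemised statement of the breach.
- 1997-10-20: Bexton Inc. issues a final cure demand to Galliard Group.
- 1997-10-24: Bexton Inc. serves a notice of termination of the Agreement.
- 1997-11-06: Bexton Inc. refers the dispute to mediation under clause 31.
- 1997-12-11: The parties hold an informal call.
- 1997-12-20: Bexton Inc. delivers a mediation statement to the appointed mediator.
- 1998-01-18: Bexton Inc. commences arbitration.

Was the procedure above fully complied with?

Yes

(1) the permitted window runs from 1997-08-05 + 13 = 1997-08-18 to 1997-08-05 + 23 = 1997-08-28; done 1997-08-22, which is between those dates.
(2) due by 1997-09-01 + 27 days = 1997-09-28; done 1997-09-26 — timely.
(3) the permitted window runs from 1997-09-26 + 15 = 1997-10-11 to 1997-09-26 + 54 = 1997-11-19; done 1997-10-20, which is between those dates.
(4) due by 1997-08-22 + 67 days = 1997-10-28; 1997-10-24 is within that limit.
(5) due by 1997-10-24 + 14 days = 1997-11-07; 1997-11-06 is within that limit.
(6) due by 1997-11-06 + 47 days = 1997-12-23; done 1997-12-20 — timely.
(7) due by 1998-01-05 + 45 days = 1998-02-19; 1998-01-18 is within that limit.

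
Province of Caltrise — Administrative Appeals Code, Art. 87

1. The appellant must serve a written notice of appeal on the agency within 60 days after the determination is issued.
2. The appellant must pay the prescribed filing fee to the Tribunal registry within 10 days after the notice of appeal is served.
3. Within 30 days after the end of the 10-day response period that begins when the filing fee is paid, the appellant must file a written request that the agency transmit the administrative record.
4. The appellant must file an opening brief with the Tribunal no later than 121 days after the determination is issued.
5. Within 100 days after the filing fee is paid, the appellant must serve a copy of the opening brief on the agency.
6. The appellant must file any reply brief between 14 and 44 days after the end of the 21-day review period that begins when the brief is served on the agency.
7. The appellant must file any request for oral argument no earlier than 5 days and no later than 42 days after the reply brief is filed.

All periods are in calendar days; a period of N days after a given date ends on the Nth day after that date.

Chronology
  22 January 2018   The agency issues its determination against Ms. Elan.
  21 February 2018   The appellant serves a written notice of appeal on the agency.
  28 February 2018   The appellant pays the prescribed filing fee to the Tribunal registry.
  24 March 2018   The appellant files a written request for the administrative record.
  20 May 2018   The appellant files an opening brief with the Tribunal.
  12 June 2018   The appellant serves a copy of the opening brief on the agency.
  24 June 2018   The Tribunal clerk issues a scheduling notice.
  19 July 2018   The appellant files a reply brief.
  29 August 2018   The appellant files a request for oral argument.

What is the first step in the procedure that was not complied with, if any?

Step 5

(1) due by 22 January 2018 + 60 days = 23 March 2018; done 21 February 2018 — timely.
(2) due by 21 February 2018 + 10 days = 3 March 2018; 28 February 2018 is within that limit.
(3) due by 10 March 2018 + 30 days = 9 April 2018; 24 March 2018 is within that limit.
(4) due by 22 January 2018 + 121 days = 23 May 2018; done 20 May 2018 — timely.
(5) due by 28 February 2018 + 100 days = 8 June 2018; done 12 June 2018 — 4 days late.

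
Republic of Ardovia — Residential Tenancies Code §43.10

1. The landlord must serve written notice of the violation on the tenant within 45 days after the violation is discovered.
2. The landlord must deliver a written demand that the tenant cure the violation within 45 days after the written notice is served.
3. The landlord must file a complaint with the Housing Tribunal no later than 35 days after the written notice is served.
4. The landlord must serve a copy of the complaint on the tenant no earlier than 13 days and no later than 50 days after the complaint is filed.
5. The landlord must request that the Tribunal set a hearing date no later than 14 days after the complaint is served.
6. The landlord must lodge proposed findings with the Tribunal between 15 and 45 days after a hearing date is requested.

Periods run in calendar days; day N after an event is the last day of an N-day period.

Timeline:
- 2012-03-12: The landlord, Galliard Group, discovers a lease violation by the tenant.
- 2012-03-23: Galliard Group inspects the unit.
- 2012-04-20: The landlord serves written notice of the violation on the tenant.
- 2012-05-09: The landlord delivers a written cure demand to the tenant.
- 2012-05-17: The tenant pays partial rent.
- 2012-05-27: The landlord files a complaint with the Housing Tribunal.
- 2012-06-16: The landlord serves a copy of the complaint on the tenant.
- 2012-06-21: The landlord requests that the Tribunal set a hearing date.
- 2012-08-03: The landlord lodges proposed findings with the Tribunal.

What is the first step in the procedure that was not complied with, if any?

Step 3

Step 1 — counting 45 days from 2012-03-12 (when the violation is discovered) gives a deadline of 2012-04-26; done 2012-04-20 — timely.
Step 2 — counting 45 days from 2012-04-20 (when the written notice is served) gives a deadline of 2012-06-04; completed 2012-05-09, before the deadline.
Step 3 — counting 35 days from 2012-04-20 (when the written notice is served) gives a deadline of 2012-05-25; 2012-05-27 misses that deadline by 2 days.
Later steps need not be reached.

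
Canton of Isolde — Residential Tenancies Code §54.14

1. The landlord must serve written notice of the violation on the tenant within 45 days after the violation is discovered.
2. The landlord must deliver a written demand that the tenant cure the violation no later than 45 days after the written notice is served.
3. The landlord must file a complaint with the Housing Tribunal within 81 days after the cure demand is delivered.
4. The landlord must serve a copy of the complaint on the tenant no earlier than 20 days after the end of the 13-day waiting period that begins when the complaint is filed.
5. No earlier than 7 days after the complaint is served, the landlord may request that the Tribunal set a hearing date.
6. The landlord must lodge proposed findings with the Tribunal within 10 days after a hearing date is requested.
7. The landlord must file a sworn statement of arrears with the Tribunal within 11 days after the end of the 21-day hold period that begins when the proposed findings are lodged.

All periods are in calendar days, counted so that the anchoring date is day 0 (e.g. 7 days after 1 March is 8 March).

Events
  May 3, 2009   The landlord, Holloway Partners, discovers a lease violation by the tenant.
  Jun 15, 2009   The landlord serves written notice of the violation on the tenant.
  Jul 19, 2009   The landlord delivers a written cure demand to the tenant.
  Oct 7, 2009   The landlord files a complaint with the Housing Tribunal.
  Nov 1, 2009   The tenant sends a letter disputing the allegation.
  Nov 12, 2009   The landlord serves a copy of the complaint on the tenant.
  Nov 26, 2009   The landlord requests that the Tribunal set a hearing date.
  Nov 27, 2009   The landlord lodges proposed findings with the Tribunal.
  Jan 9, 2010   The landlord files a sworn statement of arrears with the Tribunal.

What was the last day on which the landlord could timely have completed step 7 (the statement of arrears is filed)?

Dec 29, 2009

The proposed findings are lodged on Nov 27, 2009; the 21-day hold period therefore ends Dec 18, 2009, and step 7 runs from that date. 11 days after Dec 18, 2009 is Dec 29, 2009.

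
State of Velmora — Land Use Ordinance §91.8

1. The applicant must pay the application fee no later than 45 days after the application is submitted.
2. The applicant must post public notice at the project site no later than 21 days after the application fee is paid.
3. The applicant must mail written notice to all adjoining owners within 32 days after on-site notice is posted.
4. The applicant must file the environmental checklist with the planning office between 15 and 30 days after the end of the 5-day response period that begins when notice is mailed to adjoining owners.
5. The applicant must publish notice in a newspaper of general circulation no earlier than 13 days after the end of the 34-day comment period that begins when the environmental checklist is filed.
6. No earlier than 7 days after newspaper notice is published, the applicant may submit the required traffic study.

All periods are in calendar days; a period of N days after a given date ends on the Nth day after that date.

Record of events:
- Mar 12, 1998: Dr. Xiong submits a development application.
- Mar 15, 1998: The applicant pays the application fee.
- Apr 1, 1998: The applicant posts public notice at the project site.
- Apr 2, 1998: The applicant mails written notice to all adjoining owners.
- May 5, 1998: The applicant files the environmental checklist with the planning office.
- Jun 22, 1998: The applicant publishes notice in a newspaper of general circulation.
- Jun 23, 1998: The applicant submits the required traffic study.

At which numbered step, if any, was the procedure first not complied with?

Step 1 — counting 45 days from Mar 12, 1998 (when the application is submitted) gives a deadline of Apr 26, 1998; done Mar 15, 1998 — timely.
Step 2 — counting 21 days from Mar 15, 1998 (when the application fee is paid) gives a deadline of Apr 5, 1998; Apr 1, 1998 is within that limit.
Step 3 — counting 32 days from Apr 1, 1998 (when on-site notice is posted) gives a deadline of May 3, 1998; completed Apr 2, 1998, before the deadline.
Step 4 — 15 and 30 days from Apr 7, 1998 (end of the 5-day response period, which began when notice is mailed to adjoining owners on Apr 2, 1998) are Apr 22, 1998 and May 7, 1998 respectively; done May 5, 1998 — within the window.
Step 5 — must wait 13 days from Jun 8, 1998 (end of the 34-day comment period, which began when the environmental checklist is filed on May 5, 1998), so not before Jun 21, 1998; done Jun 22, 1998 — permitted.
Step 6 — must wait 7 days from Jun 22, 1998 (when newspaper notice is published), so not before Jun 29, 1998; Jun 23, 1998 is 6 days before the earliest permitted date.
The procedure was therefore not followed at step 6.

Step 6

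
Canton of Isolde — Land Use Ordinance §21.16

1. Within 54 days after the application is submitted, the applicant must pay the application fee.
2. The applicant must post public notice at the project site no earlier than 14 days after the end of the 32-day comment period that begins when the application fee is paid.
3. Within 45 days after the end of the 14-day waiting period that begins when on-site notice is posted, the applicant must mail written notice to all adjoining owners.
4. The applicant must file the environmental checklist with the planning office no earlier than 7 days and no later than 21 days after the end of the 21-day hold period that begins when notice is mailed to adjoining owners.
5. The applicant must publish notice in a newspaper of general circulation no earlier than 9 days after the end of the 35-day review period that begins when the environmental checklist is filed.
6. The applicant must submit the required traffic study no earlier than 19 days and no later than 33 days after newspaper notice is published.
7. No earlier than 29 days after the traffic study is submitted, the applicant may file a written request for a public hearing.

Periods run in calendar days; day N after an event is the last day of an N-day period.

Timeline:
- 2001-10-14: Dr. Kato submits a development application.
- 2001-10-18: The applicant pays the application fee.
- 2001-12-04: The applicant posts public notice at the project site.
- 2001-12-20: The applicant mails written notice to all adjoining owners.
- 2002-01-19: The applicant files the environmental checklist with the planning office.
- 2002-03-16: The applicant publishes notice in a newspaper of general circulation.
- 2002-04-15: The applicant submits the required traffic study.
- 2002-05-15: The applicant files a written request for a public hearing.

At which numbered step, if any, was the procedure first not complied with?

None — every step was satisfied

(1) due by 2001-10-14 + 54 days = 2001-12-07; 2001-10-18 is within that limit.
(2) permitted from 2001-11-19 + 14 days = 2001-12-03 onward; done 2001-12-04, after the minimum wait.
(3) due by 2001-12-18 + 45 days = 2002-02-01; done 2001-12-20 — timely.
(4) the permitted window runs from 2002-01-10 + 7 = 2002-01-17 to 2002-01-10 + 21 = 2002-01-31; done 2002-01-19 — within the window.
(5) permitted from 2002-02-23 + 9 days = 2002-03-04 onward; done 2002-03-16 — permitted.
(6) the permitted window runs from 2002-03-16 + 19 = 2002-04-04 to 2002-03-16 + 33 = 2002-04-18; 2002-04-15 falls inside that range.
(7) permitted from 2002-04-15 + 29 days = 2002-05-14 onward; done 2002-05-15 — permitted.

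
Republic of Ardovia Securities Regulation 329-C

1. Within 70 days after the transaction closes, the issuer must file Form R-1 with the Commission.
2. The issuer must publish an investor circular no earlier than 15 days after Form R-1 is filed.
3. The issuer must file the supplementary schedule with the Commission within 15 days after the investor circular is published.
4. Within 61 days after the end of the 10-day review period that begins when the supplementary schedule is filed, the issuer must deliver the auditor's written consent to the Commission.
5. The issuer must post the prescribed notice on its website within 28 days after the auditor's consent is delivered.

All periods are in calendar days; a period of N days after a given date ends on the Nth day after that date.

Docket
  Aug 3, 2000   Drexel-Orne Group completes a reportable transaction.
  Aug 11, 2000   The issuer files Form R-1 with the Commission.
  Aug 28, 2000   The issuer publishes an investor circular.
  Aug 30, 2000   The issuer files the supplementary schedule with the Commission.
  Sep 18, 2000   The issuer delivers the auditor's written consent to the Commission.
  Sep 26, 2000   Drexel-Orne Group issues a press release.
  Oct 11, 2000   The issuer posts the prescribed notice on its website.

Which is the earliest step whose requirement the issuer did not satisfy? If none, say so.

Step 1: 70 days after Aug 3, 2000 (when the transaction closes) is Oct 12, 2000; completed Aug 11, 2000, before the deadline.
Step 2: the earliest permitted date is 15 days after Aug 11, 2000 (when Form R-1 is filed), i.e. Aug 26, 2000; Aug 28, 2000 is on or after that date.
Step 3: 15 days after Aug 28, 2000 (when the investor circular is published) is Sep 12, 2000; done Aug 30, 2000 — timely.
Step 4: 61 days after Sep 9, 2000 (end of the 10-day review period, which began when the supplementary schedule is filed on Aug 30, 2000) is Nov 9, 2000; Sep 18, 2000 is within that limit.
Step 5: 28 days after Sep 18, 2000 (when the auditor's consent is delivered) is Oct 16, 2000; Oct 11, 2000 is within that limit.

None — every step was satisfied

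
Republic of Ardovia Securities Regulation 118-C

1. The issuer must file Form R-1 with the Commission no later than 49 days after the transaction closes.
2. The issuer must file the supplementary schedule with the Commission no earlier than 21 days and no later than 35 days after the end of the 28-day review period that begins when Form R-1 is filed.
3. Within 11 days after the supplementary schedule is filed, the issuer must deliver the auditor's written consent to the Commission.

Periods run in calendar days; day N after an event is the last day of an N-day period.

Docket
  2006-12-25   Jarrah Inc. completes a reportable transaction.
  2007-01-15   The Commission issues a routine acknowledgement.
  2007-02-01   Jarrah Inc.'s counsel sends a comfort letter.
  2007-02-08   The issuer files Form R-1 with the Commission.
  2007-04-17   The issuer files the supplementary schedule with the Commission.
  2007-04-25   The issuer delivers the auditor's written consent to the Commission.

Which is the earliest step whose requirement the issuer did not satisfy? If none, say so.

Step 1: 49 days after 2006-12-25 (when the transaction closes) is 2007-02-12; 2007-02-08 is within that limit.
Step 2: the window is 21–35 days after 2007-03-08 (end of the 28-day review period, which began when Form R-1 is filed on 2007-02-08), so 2007-03-29 through 2007-04-12; done 2007-04-17 — 5 days after the window closed.
Later steps need not be reached.

Step 2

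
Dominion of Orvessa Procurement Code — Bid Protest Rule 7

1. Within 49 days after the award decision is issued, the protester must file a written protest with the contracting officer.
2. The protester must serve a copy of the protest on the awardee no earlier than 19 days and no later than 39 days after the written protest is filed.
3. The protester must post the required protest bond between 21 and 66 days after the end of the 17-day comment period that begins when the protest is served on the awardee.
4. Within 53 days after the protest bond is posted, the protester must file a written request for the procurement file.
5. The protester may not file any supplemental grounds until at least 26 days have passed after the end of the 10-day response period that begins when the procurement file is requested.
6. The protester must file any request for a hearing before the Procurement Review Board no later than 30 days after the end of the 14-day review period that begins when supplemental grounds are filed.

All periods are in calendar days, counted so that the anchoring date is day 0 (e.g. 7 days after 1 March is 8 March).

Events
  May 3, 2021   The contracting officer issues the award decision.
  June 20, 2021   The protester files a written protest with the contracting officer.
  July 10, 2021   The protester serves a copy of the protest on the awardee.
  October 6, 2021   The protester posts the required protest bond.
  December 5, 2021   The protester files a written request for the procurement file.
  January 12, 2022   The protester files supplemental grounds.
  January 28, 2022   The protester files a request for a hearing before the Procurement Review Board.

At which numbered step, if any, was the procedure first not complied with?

Step 1: 49 days after May 3, 2021 (when the award decision is issued) is June 21, 2021; done June 20, 2021 — timely.
Step 2: the window is 19–39 days after June 20, 2021 (when the written protest is filed), so July 9, 2021 through July 29, 2021; done July 10, 2021, which is between those dates.
Step 3: the window is 21–66 days after July 27, 2021 (end of the 17-day comment period, which began when the protest is served on the awardee on July 10, 2021), so August 17, 2021 through October 1, 2021; done October 6, 2021 — 5 days after the window closed.
Later steps need not be reached.

Step 3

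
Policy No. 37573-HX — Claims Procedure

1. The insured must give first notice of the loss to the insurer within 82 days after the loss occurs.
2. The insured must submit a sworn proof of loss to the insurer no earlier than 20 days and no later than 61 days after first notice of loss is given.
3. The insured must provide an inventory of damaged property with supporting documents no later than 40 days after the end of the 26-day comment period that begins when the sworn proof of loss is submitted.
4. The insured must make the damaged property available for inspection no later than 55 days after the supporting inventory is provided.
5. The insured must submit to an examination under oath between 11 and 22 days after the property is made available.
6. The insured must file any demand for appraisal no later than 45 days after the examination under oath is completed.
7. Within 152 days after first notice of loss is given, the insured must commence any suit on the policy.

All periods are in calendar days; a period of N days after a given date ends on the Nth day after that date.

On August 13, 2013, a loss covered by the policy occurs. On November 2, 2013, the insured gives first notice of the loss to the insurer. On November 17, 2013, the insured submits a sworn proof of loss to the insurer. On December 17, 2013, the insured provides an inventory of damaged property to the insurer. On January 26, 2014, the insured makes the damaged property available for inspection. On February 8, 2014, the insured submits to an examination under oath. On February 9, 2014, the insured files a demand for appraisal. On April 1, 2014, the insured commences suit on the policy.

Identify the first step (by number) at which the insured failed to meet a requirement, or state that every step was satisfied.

Step 1 — counting 82 days from August 13, 2013 (when the loss occurs) gives a deadline of November 3, 2013; November 2, 2013 is within that limit.
Step 2 — 20 and 61 days from November 2, 2013 (when first notice of loss is given) are November 22, 2013 and January 2, 2014 respectively; done November 17, 2013 — 5 days before the window opened.

Step 2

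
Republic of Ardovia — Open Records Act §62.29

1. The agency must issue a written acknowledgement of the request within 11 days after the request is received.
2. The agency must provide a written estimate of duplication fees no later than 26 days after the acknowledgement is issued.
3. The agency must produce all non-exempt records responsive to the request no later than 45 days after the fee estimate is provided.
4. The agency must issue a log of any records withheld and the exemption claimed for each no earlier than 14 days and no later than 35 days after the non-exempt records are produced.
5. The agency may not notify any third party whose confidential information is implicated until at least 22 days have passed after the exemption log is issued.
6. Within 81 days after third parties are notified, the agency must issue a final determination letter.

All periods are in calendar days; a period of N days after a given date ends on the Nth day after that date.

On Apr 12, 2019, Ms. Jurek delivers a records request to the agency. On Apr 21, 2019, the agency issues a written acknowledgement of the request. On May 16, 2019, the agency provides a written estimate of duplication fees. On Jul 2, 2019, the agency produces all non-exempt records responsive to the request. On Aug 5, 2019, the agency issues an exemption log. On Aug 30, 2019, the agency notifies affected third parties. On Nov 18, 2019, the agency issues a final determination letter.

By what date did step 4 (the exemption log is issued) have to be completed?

Step 4 runs from Jul 2, 2019, when the non-exempt records are produced. The window is 14–35 days after Jul 2, 2019; it closes on Aug 6, 2019.

Aug 6, 2019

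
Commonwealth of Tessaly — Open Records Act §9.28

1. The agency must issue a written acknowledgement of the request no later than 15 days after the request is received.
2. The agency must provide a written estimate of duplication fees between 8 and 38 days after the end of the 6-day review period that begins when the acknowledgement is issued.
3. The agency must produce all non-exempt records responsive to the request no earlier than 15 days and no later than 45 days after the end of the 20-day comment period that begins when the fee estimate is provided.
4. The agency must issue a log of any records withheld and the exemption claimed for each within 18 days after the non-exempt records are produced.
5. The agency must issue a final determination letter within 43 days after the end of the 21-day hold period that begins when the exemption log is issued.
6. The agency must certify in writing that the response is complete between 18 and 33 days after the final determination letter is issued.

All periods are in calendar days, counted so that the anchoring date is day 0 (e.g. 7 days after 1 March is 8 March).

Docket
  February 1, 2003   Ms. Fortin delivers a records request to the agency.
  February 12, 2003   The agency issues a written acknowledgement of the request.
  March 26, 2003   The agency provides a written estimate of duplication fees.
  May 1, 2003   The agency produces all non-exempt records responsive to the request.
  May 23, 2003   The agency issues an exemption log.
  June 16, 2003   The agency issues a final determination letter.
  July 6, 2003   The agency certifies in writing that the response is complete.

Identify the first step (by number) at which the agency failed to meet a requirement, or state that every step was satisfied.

Step 1: 15 days after February 1, 2003 (when the request is received) is February 16, 2003; completed February 12, 2003, before the deadline.
Step 2: the window is 8–38 days after February 18, 2003 (end of the 6-day review period, which began when the acknowledgement is issued on February 12, 2003), so February 26, 2003 through March 28, 2003; done March 26, 2003 — within the window.
Step 3: the window is 15–45 days after April 15, 2003 (end of the 20-day comment period, which began when the fee estimate is provided on March 26, 2003), so April 30, 2003 through May 30, 2003; done May 1, 2003, which is between those dates.
Step 4: 18 days after May 1, 2003 (when the non-exempt records are produced) is May 19, 2003; May 23, 2003 misses that deadline by 4 days.

Step 4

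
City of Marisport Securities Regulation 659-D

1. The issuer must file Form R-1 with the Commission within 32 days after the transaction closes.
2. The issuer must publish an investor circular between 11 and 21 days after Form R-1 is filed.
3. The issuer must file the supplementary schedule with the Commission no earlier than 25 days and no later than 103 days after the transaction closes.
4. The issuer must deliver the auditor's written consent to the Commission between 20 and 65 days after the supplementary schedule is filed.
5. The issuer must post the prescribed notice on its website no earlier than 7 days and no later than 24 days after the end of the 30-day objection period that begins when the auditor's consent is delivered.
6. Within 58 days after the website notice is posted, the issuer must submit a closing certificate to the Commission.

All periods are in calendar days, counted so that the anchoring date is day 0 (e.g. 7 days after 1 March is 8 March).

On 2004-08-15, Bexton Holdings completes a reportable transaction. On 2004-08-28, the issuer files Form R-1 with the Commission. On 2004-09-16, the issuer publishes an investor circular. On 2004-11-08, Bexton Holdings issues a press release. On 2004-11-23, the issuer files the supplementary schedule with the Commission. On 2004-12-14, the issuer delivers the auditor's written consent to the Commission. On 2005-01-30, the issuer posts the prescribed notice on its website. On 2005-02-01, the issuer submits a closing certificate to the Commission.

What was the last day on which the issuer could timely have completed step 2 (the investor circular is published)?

2004-09-18

Step 2 runs from 2004-08-28, when Form R-1 is filed. The window is 11–21 days after 2004-08-28; it closes on 2004-09-18.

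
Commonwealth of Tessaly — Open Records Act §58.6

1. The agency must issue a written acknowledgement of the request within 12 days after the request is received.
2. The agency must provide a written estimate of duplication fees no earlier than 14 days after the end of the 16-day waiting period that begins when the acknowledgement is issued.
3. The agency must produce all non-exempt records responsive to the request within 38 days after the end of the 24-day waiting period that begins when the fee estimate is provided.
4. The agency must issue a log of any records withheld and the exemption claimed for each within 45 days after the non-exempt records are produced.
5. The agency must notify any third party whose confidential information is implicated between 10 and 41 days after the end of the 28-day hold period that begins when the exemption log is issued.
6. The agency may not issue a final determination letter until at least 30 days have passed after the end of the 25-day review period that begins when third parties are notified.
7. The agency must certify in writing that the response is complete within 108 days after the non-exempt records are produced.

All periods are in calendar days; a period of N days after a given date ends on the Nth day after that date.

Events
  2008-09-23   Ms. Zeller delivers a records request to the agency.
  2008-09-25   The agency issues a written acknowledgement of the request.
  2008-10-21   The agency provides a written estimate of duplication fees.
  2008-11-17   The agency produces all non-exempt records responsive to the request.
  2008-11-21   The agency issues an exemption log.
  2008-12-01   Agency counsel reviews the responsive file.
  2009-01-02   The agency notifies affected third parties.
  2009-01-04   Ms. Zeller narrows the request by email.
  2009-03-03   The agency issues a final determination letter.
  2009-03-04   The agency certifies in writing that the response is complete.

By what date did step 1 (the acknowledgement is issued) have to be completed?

2008-10-05

Step 1 runs from 2008-09-23, when the request is received. 12 days after 2008-09-23 is 2008-10-05.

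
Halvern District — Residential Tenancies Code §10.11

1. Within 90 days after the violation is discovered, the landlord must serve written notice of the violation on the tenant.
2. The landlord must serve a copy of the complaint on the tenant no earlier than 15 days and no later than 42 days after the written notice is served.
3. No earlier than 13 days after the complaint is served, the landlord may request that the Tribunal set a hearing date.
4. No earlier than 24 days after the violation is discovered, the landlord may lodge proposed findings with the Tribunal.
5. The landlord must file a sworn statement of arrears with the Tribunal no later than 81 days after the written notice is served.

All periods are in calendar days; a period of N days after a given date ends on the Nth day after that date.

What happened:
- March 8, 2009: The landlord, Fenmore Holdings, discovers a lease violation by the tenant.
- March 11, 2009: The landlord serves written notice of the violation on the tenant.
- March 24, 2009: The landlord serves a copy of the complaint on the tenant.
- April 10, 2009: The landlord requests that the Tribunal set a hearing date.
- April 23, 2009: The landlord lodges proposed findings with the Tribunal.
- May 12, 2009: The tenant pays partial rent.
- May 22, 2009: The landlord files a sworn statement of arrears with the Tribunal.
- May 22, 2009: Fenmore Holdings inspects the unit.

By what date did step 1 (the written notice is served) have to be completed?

Step 1 runs from March 8, 2009, when the violation is discovered. 90 days after March 8, 2009 is June 6, 2009.

June 6, 2009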